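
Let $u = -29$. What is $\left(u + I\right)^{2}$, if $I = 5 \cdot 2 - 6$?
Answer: $625$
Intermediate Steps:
$I = 4$ ($I = 10 - 6 = 4$)
$\left(u + I\right)^{2} = \left(-29 + 4\right)^{2} = \left(-25\right)^{2} = 625$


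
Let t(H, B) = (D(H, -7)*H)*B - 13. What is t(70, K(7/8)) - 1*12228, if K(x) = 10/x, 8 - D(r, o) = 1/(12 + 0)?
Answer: -17723/3 ≈ -5907.7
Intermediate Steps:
D(r, o) = 95/12 (D(r, o) = 8 - 1/(12 + 0) = 8 - 1/12 = 95/12)
t(H, B) = -13 + 95*B*H/12 (t(H, B) = (95*H/12)*B - 13 = 95*B*H/12 - 13 = -13 + 95*B*H/12)
t(70, K(7/8)) - 1*12228 = (-13 + (95/12)*(10/((7/8)))*70) - 1*12228 = (-13 + (95/12)*(10/((7*(1/8))))*70) - 12228 = (-13 + (95/12)*(10/(7/8))*70) - 12228 = (-13 + (95/12)*(10*(8/7))*70) - 12228 = (-13 + (95/12)*(80/7)*70) - 12228 = (-13 + 19000/3) - 12228 = 18961/3 - 12228 = -17723/3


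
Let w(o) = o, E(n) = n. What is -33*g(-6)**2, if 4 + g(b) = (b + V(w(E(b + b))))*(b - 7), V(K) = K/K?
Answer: -122793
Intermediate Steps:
V(K) = 1
g(b) = -4 + (1 + b)*(-7 + b) (g(b) = -4 + (b + 1)*(b - 7) = -4 + (1 + b)*(-7 + b))
-33*g(-6)**2 = -33*(-11 + (-6)**2 - 6*(-6))**2 = -33*(-11 + 36 + 36)**2 = -33*61**2 = -33*3721 = -122793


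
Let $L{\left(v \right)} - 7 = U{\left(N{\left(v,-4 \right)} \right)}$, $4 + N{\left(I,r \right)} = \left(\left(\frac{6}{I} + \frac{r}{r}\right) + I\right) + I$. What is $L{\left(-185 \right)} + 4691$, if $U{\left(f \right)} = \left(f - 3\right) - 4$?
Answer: $\frac{798824}{185} \approx 4318.0$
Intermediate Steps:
$N{\left(I,r \right)} = -3 + 2 I + \frac{6}{I}$ ($N{\left(I,r \right)} = -4 + \left(\left(\left(\frac{6}{I} + \frac{r}{r}\right) + I\right) + I\right) = -4 + \left(\left(\left(\frac{6}{I} + 1\right) + I\right) + I\right) = -4 + \left(\left(\left(1 + \frac{6}{I}\right) + I\right) + I\right) = -4 + \left(\left(1 + I + \frac{6}{I}\right) + I\right) = -4 + \left(1 + 2 I + \frac{6}{I}\right) = -3 + 2 I + \frac{6}{I}$)
$U{\left(f \right)} = -7 + f$ ($U{\left(f \right)} = \left(-3 + f\right) - 4 = -7 + f$)
$L{\left(v \right)} = -3 + 2 v + \frac{6}{v}$ ($L{\left(v \right)} = 7 - \left(10 - \frac{6}{v} - 2 v\right) = 7 + \left(-10 + 2 v + \frac{6}{v}\right) = -3 + 2 v + \frac{6}{v}$)
$L{\left(-185 \right)} + 4691 = \left(-3 + 2 \left(-185\right) + \frac{6}{-185}\right) + 4691 = \left(-3 - 370 + 6 \left(- \frac{1}{185}\right)\right) + 4691 = \left(-3 - 370 - \frac{6}{185}\right) + 4691 = - \frac{69011}{185} + 4691 = \frac{798824}{185}$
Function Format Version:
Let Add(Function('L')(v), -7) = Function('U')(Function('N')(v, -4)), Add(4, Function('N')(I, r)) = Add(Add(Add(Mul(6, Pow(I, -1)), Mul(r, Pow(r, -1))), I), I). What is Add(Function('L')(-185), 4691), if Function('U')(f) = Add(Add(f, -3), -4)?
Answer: Rational(798824, 185) ≈ 4318.0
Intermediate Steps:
Function('N')(I, r) = Add(-3, Mul(2, I), Mul(6, Pow(I, -1))) (Function('N')(I, r) = Add(-4, Add(Add(Add(Mul(6, Pow(I, -1)), Mul(r, Pow(r, -1))), I), I)) = Add(-4, Add(Add(Add(Mul(6, Pow(I, -1)), 1), I), I)) = Add(-4, Add(Add(Add(1, Mul(6, Pow(I, -1))), I), I)) = Add(-4, Add(Add(1, I, Mul(6, Pow(I, -1))), I)) = Add(-4, Add(1, Mul(2, I), Mul(6, Pow(I, -1)))) = Add(-3, Mul(2, I), Mul(6, Pow(I, -1))))
Function('U')(f) = Add(-7, f) (Function('U')(f) = Add(Add(-3, f), -4) = Add(-7, f))
Function('L')(v) = Add(-3, Mul(2, v), Mul(6, Pow(v, -1))) (Function('L')(v) = Add(7, Add(-7, Add(-3, Mul(2, v), Mul(6, Pow(v, -1))))) = Add(7, Add(-10, Mul(2, v), Mul(6, Pow(v, -1)))) = Add(-3, Mul(2, v), Mul(6, Pow(v, -1))))
Add(Function('L')(-185), 4691) = Add(Add(-3, Mul(2, -185), Mul(6, Pow(-185, -1))), 4691) = Add(Add(-3, -370, Mul(6, Rational(-1, 185))), 4691) = Add(Add(-3, -370, Rational(-6, 185)), 4691) = Add(Rational(-69011, 185), 4691) = Rational(798824, 185)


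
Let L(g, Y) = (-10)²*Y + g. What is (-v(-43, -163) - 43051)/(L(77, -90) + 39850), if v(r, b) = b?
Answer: -14296/10309 ≈ -1.3867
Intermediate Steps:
L(g, Y) = g + 100*Y (L(g, Y) = 100*Y + g = g + 100*Y)
(-v(-43, -163) - 43051)/(L(77, -90) + 39850) = (-1*(-163) - 43051)/((77 + 100*(-90)) + 39850) = (163 - 43051)/((77 - 9000) + 39850) = -42888/(-8923 + 39850) = -42888/30927 = -42888*1/30927 = -14296/10309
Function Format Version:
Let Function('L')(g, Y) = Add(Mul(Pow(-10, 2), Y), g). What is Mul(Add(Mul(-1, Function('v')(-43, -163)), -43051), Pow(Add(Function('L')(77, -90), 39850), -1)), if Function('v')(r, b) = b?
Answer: Rational(-14296, 10309) ≈ -1.3867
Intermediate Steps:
Function('L')(g, Y) = Add(g, Mul(100, Y)) (Function('L')(g, Y) = Add(Mul(100, Y), g) = Add(g, Mul(100, Y)))
Mul(Add(Mul(-1, Function('v')(-43, -163)), -43051), Pow(Add(Function('L')(77, -90), 39850), -1)) = Mul(Add(Mul(-1, -163), -43051), Pow(Add(Add(77, Mul(100, -90)), 39850), -1)) = Mul(Add(163, -43051), Pow(Add(Add(77, -9000), 39850), -1)) = Mul(-42888, Pow(Add(-8923, 39850), -1)) = Mul(-42888, Pow(30927, -1)) = Mul(-42888, Rational(1, 30927)) = Rational(-14296, 10309)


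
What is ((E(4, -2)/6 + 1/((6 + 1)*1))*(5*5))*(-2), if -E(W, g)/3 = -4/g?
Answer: 300/7 ≈ 42.857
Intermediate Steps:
E(W, g) = 12/g (E(W, g) = -(-12)/g = 12/g)
((E(4, -2)/6 + 1/((6 + 1)*1))*(5*5))*(-2) = (((12/(-2))/6 + 1/((6 + 1)*1))*(5*5))*(-2) = (((12*(-1/2))*(1/6) + 1/7)*25)*(-2) = ((-6*1/6 + (1/7)*1)*25)*(-2) = ((-1 + 1/7)*25)*(-2) = -6/7*25*(-2) = -150/7*(-2) = 300/7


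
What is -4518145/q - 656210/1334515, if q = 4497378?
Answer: -1796151338411/1200363680334 ≈ -1.4963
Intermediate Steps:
-4518145/q - 656210/1334515 = -4518145/4497378 - 656210/1334515 = -4518145*1/4497378 - 656210*1/1334515 = -4518145/4497378 - 131242/266903 = -1796151338411/1200363680334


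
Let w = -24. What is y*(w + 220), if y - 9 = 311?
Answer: 62720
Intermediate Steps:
y = 320 (y = 9 + 311 = 320)
y*(w + 220) = 320*(-24 + 220) = 320*196 = 62720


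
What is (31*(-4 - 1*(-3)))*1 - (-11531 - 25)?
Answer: 11525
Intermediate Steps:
(31*(-4 - 1*(-3)))*1 - (-11531 - 25) = (31*(-4 + 3))*1 - 1*(-11556) = (31*(-1))*1 + 11556 = -31*1 + 11556 = -31 + 11556 = 11525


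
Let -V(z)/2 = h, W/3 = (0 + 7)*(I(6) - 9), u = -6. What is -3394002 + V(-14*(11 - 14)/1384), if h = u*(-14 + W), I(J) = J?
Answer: -3394926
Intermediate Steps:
W = -63 (W = 3*((0 + 7)*(6 - 9)) = 3*(7*(-3)) = 3*(-21) = -63)
h = 462 (h = -6*(-14 - 63) = -6*(-77) = 462)
V(z) = -924 (V(z) = -2*462 = -924)
-3394002 + V(-14*(11 - 14)/1384) = -3394002 - 924 = -3394926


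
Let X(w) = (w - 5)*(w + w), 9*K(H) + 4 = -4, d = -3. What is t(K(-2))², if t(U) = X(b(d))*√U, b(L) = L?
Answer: -2048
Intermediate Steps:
K(H) = -8/9 (K(H) = -4/9 + (⅑)*(-4) = -4/9 - 4/9 = -8/9)
X(w) = 2*w*(-5 + w) (X(w) = (-5 + w)*(2*w) = 2*w*(-5 + w))
t(U) = 48*√U (t(U) = (2*(-3)*(-5 - 3))*√U = (2*(-3)*(-8))*√U = 48*√U)
t(K(-2))² = (48*√(-8/9))² = (48*(2*I*√2/3))² = (32*I*√2)² = -2048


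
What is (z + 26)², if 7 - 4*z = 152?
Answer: 1681/16 ≈ 105.06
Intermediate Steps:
z = -145/4 (z = 7/4 - ¼*152 = 7/4 - 38 = -145/4 ≈ -36.250)
(z + 26)² = (-145/4 + 26)² = (-41/4)² = 1681/16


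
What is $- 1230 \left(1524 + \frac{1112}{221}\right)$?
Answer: $- \frac{415636680}{221} \approx -1.8807 \cdot 10^{6}$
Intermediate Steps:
$- 1230 \left(1524 + \frac{1112}{221}\right) = \left(-1230\right) \frac{337916}{221} = - \frac{415636680}{221}$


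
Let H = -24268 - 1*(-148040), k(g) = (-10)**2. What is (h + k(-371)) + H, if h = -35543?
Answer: 88329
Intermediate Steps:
k(g) = 100
H = 123772 (H = -24268 + 148040 = 123772)
(h + k(-371)) + H = (-35543 + 100) + 123772 = -35443 + 123772 = 88329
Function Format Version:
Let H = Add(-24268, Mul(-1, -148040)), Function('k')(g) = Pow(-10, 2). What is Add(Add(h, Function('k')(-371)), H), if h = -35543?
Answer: 88329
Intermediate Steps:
Function('k')(g) = 100
H = 123772 (H = Add(-24268, 148040) = 123772)
Add(Add(h, Function('k')(-371)), H) = Add(Add(-35543, 100), 123772) = Add(-35443, 123772) = 88329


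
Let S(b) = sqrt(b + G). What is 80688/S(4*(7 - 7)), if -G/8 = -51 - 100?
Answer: 20172*sqrt(302)/151 ≈ 2321.5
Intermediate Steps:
G = 1208 (G = -8*(-51 - 100) = -8*(-151) = 1208)
S(b) = sqrt(1208 + b) (S(b) = sqrt(b + 1208) = sqrt(1208 + b))
80688/S(4*(7 - 7)) = 80688/(sqrt(1208 + 4*(7 - 7))) = 80688/(sqrt(1208 + 4*0)) = 80688/(sqrt(1208 + 0)) = 80688/(sqrt(1208)) = 80688/((2*sqrt(302))) = 80688*(sqrt(302)/604) = 20172*sqrt(302)/151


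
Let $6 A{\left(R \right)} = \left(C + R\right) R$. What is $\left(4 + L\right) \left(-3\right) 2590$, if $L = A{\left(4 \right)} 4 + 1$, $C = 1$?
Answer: $-142450$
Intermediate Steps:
$A{\left(R \right)} = \frac{R \left(1 + R\right)}{6}$ ($A{\left(R \right)} = \frac{\left(1 + R\right) R}{6} = \frac{R \left(1 + R\right)}{6}$)
$L = \frac{43}{3}$ ($L = \frac{1}{6} \cdot 4 \left(1 + 4\right) 4 + 1 = \frac{1}{6} \cdot 4 \cdot 5 \cdot 4 + 1 = \frac{10}{3} \cdot 4 + 1 = \frac{40}{3} + 1 = \frac{43}{3} \approx 14.333$)
$\left(4 + L\right) \left(-3\right) 2590 = \left(4 + \frac{43}{3}\right) \left(-3\right) 2590 = \frac{55}{3} \left(-3\right) 2590 = \left(-55\right) 2590 = -142450$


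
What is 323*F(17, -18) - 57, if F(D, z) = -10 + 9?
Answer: -380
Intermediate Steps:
F(D, z) = -1
323*F(17, -18) - 57 = 323*(-1) - 57 = -323 - 57 = -380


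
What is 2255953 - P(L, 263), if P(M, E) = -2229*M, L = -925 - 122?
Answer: -77810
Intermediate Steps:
L = -1047
2255953 - P(L, 263) = 2255953 - (-2229)*(-1047) = 2255953 - 1*2333763 = 2255953 - 2333763 = -77810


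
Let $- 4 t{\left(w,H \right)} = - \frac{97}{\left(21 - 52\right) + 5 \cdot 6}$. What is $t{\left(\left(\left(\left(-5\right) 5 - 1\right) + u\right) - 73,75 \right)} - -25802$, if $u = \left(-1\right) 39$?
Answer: $\frac{103111}{4} \approx 25778.0$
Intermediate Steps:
$u = -39$
$t{\left(w,H \right)} = - \frac{97}{4}$ ($t{\left(w,H \right)} = - \frac{\left(-97\right) \frac{1}{\left(21 - 52\right) + 5 \cdot 6}}{4} = - \frac{\left(-97\right) \frac{1}{-31 + 30}}{4} = - \frac{\left(-97\right) \frac{1}{-1}}{4} = - \frac{\left(-97\right) \left(-1\right)}{4} = \left(- \frac{1}{4}\right) 97 = - \frac{97}{4}$)
$t{\left(\left(\left(\left(-5\right) 5 - 1\right) + u\right) - 73,75 \right)} - -25802 = - \frac{97}{4} - -25802 = - \frac{97}{4} + 25802 = \frac{103111}{4}$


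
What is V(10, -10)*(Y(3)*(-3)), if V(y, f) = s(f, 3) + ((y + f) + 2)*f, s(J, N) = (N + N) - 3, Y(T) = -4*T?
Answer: -612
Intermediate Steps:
s(J, N) = -3 + 2*N (s(J, N) = 2*N - 3 = -3 + 2*N)
V(y, f) = 3 + f*(2 + f + y) (V(y, f) = (-3 + 2*3) + ((y + f) + 2)*f = (-3 + 6) + ((f + y) + 2)*f = 3 + (2 + f + y)*f = 3 + f*(2 + f + y))
V(10, -10)*(Y(3)*(-3)) = (3 + (-10)² + 2*(-10) - 10*10)*(-4*3*(-3)) = (3 + 100 - 20 - 100)*(-12*(-3)) = -17*36 = -612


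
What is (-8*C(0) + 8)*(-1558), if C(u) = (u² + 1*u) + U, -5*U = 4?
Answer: -112176/5 ≈ -22435.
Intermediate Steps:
U = -⅘ (U = -⅕*4 = -⅘ ≈ -0.80000)
C(u) = -⅘ + u + u² (C(u) = (u² + 1*u) - ⅘ = (u² + u) - ⅘ = (u + u²) - ⅘ = -⅘ + u + u²)
(-8*C(0) + 8)*(-1558) = (-8*(-⅘ + 0 + 0²) + 8)*(-1558) = (-8*(-⅘ + 0 + 0) + 8)*(-1558) = (-8*(-⅘) + 8)*(-1558) = (32/5 + 8)*(-1558) = (72/5)*(-1558) = -112176/5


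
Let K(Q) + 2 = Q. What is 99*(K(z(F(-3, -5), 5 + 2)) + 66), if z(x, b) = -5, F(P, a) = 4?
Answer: 5841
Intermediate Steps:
K(Q) = -2 + Q
99*(K(z(F(-3, -5), 5 + 2)) + 66) = 99*((-2 - 5) + 66) = 99*(-7 + 66) = 99*59 = 5841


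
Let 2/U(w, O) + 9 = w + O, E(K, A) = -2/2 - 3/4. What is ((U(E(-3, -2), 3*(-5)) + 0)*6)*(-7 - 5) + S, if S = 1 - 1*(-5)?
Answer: 1194/103 ≈ 11.592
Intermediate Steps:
E(K, A) = -7/4 (E(K, A) = -2*1/2 - 3*1/4 = -1 - 3/4 = -7/4)
S = 6 (S = 1 + 5 = 6)
U(w, O) = 2/(-9 + O + w) (U(w, O) = 2/(-9 + (w + O)) = 2/(-9 + (O + w)) = 2/(-9 + O + w))
((U(E(-3, -2), 3*(-5)) + 0)*6)*(-7 - 5) + S = ((2/(-9 + 3*(-5) - 7/4) + 0)*6)*(-7 - 5) + 6 = ((2/(-9 - 15 - 7/4) + 0)*6)*(-12) + 6 = ((2/(-103/4) + 0)*6)*(-12) + 6 = ((2*(-4/103) + 0)*6)*(-12) + 6 = ((-8/103 + 0)*6)*(-12) + 6 = -8/103*6*(-12) + 6 = -48/103*(-12) + 6 = 576/103 + 6 = 1194/103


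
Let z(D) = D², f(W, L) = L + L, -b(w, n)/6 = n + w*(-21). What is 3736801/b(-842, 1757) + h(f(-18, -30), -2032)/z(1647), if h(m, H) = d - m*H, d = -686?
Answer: -3383593350671/105460812702 ≈ -32.084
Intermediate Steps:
b(w, n) = -6*n + 126*w (b(w, n) = -6*(n + w*(-21)) = -6*(n - 21*w) = -6*n + 126*w)
f(W, L) = 2*L
h(m, H) = -686 - H*m (h(m, H) = -686 - m*H = -686 - H*m)
3736801/b(-842, 1757) + h(f(-18, -30), -2032)/z(1647) = 3736801/(-6*1757 + 126*(-842)) + (-686 - 1*(-2032)*2*(-30))/(1647²) = 3736801/(-10542 - 106092) + (-686 - 1*(-2032)*(-60))/2712609 = 3736801/(-116634) + (-686 - 121920)*(1/2712609) = 3736801*(-1/116634) - 122606*1/2712609 = -3736801/116634 - 122606/2712609 = -3383593350671/105460812702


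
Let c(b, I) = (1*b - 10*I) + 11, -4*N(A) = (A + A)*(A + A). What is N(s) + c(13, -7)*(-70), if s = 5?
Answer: -6605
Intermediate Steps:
N(A) = -A² (N(A) = -(A + A)*(A + A)/4 = -2*A*2*A/4 = -A²)
c(b, I) = 11 + b - 10*I (c(b, I) = (b - 10*I) + 11 = 11 + b - 10*I)
N(s) + c(13, -7)*(-70) = -1*5² + (11 + 13 - 10*(-7))*(-70) = -1*25 + (11 + 13 + 70)*(-70) = -25 + 94*(-70) = -25 - 6580 = -6605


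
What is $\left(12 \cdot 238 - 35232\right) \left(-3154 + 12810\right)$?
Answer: $-312622656$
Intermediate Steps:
$\left(12 \cdot 238 - 35232\right) \left(-3154 + 12810\right) = \left(2856 - 35232\right) 9656 = \left(-32376\right) 9656 = -312622656$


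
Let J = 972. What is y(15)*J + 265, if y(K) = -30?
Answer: -28895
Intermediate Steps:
y(15)*J + 265 = -30*972 + 265 = -29160 + 265 = -28895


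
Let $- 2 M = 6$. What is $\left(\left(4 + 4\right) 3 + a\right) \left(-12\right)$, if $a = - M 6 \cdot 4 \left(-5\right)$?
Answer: $4032$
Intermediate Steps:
$M = -3$ ($M = \left(- \frac{1}{2}\right) 6 = -3$)
$a = -360$ ($a = \left(-1\right) \left(-3\right) 6 \cdot 4 \left(-5\right) = 3 \cdot 6 \cdot 4 \left(-5\right) = 18 \cdot 4 \left(-5\right) = 72 \left(-5\right) = -360$)
$\left(\left(4 + 4\right) 3 + a\right) \left(-12\right) = \left(\left(4 + 4\right) 3 - 360\right) \left(-12\right) = \left(8 \cdot 3 - 360\right) \left(-12\right) = \left(24 - 360\right) \left(-12\right) = \left(-336\right) \left(-12\right) = 4032$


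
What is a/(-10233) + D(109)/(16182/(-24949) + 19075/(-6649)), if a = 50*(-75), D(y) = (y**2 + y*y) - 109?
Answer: -2012785179217/299339127 ≈ -6724.1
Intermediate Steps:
D(y) = -109 + 2*y**2 (D(y) = (y**2 + y**2) - 109 = 2*y**2 - 109 = -109 + 2*y**2)
a = -3750
a/(-10233) + D(109)/(16182/(-24949) + 19075/(-6649)) = -3750/(-10233) + (-109 + 2*109**2)/(16182/(-24949) + 19075/(-6649)) = -3750*(-1/10233) + (-109 + 2*11881)/(16182*(-1/24949) + 19075*(-1/6649)) = 1250/3411 + (-109 + 23762)/(-16182/24949 - 175/61) = 1250/3411 + 23653/(-87757/24949) = 1250/3411 + 23653*(-24949/87757) = 1250/3411 - 590118697/87757 = -2012785179217/299339127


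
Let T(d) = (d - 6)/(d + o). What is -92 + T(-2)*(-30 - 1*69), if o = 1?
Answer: -884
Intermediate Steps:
T(d) = (-6 + d)/(1 + d) (T(d) = (d - 6)/(d + 1) = (-6 + d)/(1 + d))
-92 + T(-2)*(-30 - 1*69) = -92 + ((-6 - 2)/(1 - 2))*(-30 - 1*69) = -92 + (-8/(-1))*(-30 - 69) = -92 - 1*(-8)*(-99) = -92 + 8*(-99) = -92 - 792 = -884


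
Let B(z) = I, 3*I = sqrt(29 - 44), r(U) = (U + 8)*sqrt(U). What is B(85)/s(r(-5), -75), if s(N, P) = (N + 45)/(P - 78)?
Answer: -17*sqrt(15)/(sqrt(5) - 15*I) ≈ -0.64011 - 4.294*I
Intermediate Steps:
r(U) = sqrt(U)*(8 + U) (r(U) = (8 + U)*sqrt(U) = sqrt(U)*(8 + U))
s(N, P) = (45 + N)/(-78 + P)
I = I*sqrt(15)/3 (I = sqrt(29 - 44)/3 = sqrt(-15)/3 = (I*sqrt(15))/3 = I*sqrt(15)/3 ≈ 1.291*I)
B(z) = I*sqrt(15)/3
B(85)/s(r(-5), -75) = (I*sqrt(15)/3)/(((45 + sqrt(-5)*(8 - 5))/(-78 - 75))) = (I*sqrt(15)/3)/(((45 + (I*sqrt(5))*3)/(-153))) = (I*sqrt(15)/3)/((-(45 + 3*I*sqrt(5))/153)) = (I*sqrt(15)/3)/(-5/17 - I*sqrt(5)/51) = I*sqrt(15)/(3*(-5/17 - I*sqrt(5)/51))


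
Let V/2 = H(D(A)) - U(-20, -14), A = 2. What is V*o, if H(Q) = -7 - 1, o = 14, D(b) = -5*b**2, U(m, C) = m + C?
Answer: 728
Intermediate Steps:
U(m, C) = C + m
H(Q) = -8
V = 52 (V = 2*(-8 - (-14 - 20)) = 2*(-8 - 1*(-34)) = 2*(-8 + 34) = 2*26 = 52)
V*o = 52*14 = 728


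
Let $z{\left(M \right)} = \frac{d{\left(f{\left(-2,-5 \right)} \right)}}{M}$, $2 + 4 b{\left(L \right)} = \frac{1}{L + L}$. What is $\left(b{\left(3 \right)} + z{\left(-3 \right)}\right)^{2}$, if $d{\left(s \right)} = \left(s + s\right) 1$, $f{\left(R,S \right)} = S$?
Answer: $\frac{529}{64} \approx 8.2656$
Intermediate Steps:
$b{\left(L \right)} = - \frac{1}{2} + \frac{1}{8 L}$ ($b{\left(L \right)} = - \frac{1}{2} + \frac{1}{4 \left(L + L\right)} = - \frac{1}{2} + \frac{1}{4 \cdot 2 L} = - \frac{1}{2} + \frac{\frac{1}{2} \frac{1}{L}}{4} = - \frac{1}{2} + \frac{1}{8 L}$)
$d{\left(s \right)} = 2 s$ ($d{\left(s \right)} = 2 s 1 = 2 s$)
$z{\left(M \right)} = - \frac{10}{M}$ ($z{\left(M \right)} = \frac{2 \left(-5\right)}{M} = - \frac{10}{M}$)
$\left(b{\left(3 \right)} + z{\left(-3 \right)}\right)^{2} = \left(\frac{1 - 12}{8 \cdot 3} - \frac{10}{-3}\right)^{2} = \left(\frac{1}{8} \cdot \frac{1}{3} \left(1 - 12\right) - - \frac{10}{3}\right)^{2} = \left(\frac{1}{8} \cdot \frac{1}{3} \left(-11\right) + \frac{10}{3}\right)^{2} = \left(- \frac{11}{24} + \frac{10}{3}\right)^{2} = \left(\frac{23}{8}\right)^{2} = \frac{529}{64}$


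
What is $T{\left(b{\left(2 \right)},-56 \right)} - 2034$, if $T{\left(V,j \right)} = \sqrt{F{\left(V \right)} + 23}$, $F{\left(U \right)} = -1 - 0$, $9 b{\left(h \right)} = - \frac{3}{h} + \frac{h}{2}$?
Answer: $-2034 + \sqrt{22} \approx -2029.3$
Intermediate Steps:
$b{\left(h \right)} = - \frac{1}{3 h} + \frac{h}{18}$ ($b{\left(h \right)} = \frac{- \frac{3}{h} + \frac{h}{2}}{9} = \frac{\frac{h}{2} - \frac{3}{h}}{9} = - \frac{1}{3 h} + \frac{h}{18}$)
$F{\left(U \right)} = -1$ ($F{\left(U \right)} = -1 + 0 = -1$)
$T{\left(V,j \right)} = \sqrt{22}$ ($T{\left(V,j \right)} = \sqrt{-1 + 23} = \sqrt{22}$)
$T{\left(b{\left(2 \right)},-56 \right)} - 2034 = \sqrt{22} - 2034 = -2034 + \sqrt{22}$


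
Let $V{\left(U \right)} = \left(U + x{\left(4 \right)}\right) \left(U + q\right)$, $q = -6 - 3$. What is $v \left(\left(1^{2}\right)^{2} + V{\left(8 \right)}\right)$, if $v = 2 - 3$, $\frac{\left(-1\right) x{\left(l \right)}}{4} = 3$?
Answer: $-5$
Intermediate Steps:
$x{\left(l \right)} = -12$ ($x{\left(l \right)} = \left(-4\right) 3 = -12$)
$q = -9$
$v = -1$ ($v = 2 - 3 = -1$)
$V{\left(U \right)} = \left(-12 + U\right) \left(-9 + U\right)$ ($V{\left(U \right)} = \left(U - 12\right) \left(U - 9\right) = \left(-12 + U\right) \left(-9 + U\right)$)
$v \left(\left(1^{2}\right)^{2} + V{\left(8 \right)}\right) = - (\left(1^{2}\right)^{2} + \left(108 + 8^{2} - 168\right)) = - (1^{2} + \left(108 + 64 - 168\right)) = - (1 + 4) = \left(-1\right) 5 = -5$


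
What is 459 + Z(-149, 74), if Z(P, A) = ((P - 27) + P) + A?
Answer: 208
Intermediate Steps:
Z(P, A) = -27 + A + 2*P (Z(P, A) = ((-27 + P) + P) + A = (-27 + 2*P) + A = -27 + A + 2*P)
459 + Z(-149, 74) = 459 + (-27 + 74 + 2*(-149)) = 459 + (-27 + 74 - 298) = 459 - 251 = 208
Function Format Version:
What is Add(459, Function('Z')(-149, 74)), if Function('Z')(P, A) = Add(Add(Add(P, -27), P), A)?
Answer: 208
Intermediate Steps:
Function('Z')(P, A) = Add(-27, A, Mul(2, P)) (Function('Z')(P, A) = Add(Add(Add(-27, P), P), A) = Add(Add(-27, Mul(2, P)), A) = Add(-27, A, Mul(2, P)))
Add(459, Function('Z')(-149, 74)) = Add(459, Add(-27, 74, Mul(2, -149))) = Add(459, Add(-27, 74, -298)) = Add(459, -251) = 208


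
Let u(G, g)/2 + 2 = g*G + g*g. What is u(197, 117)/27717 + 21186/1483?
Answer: 696171338/41104311 ≈ 16.937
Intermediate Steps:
u(G, g) = -4 + 2*g**2 + 2*G*g (u(G, g) = -4 + 2*(g*G + g*g) = -4 + 2*(G*g + g**2) = -4 + 2*(g**2 + G*g) = -4 + (2*g**2 + 2*G*g) = -4 + 2*g**2 + 2*G*g)
u(197, 117)/27717 + 21186/1483 = (-4 + 2*117**2 + 2*197*117)/27717 + 21186/1483 = (-4 + 2*13689 + 46098)*(1/27717) + 21186*(1/1483) = (-4 + 27378 + 46098)*(1/27717) + 21186/1483 = 73472*(1/27717) + 21186/1483 = 73472/27717 + 21186/1483 = 696171338/41104311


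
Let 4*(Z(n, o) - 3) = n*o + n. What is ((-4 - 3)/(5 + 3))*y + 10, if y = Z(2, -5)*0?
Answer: 10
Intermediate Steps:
Z(n, o) = 3 + n/4 + n*o/4 (Z(n, o) = 3 + (n*o + n)/4 = 3 + (n + n*o)/4 = 3 + (n/4 + n*o/4) = 3 + n/4 + n*o/4)
y = 0 (y = (3 + (¼)*2 + (¼)*2*(-5))*0 = (3 + ½ - 5/2)*0 = 1*0 = 0)
((-4 - 3)/(5 + 3))*y + 10 = ((-4 - 3)/(5 + 3))*0 + 10 = -7/8*0 + 10 = 0 + 10 = 10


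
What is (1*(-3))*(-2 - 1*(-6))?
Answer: -12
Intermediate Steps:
(1*(-3))*(-2 - 1*(-6)) = -3*(-2 + 6) = -3*4 = -12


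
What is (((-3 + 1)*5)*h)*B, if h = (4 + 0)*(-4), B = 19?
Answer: 3040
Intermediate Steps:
h = -16 (h = 4*(-4) = -16)
(((-3 + 1)*5)*h)*B = (((-3 + 1)*5)*(-16))*19 = (-2*5*(-16))*19 = -10*(-16)*19 = 160*19 = 3040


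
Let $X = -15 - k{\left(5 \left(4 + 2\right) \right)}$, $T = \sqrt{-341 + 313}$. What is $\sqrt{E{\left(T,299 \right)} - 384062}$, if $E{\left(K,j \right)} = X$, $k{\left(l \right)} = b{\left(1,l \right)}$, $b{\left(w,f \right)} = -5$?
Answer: $2 i \sqrt{96018} \approx 619.74 i$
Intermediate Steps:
$T = 2 i \sqrt{7}$ ($T = \sqrt{-28} = 2 i \sqrt{7} \approx 5.2915 i$)
$k{\left(l \right)} = -5$
$X = -10$ ($X = -15 - -5 = -15 + 5 = -10$)
$E{\left(K,j \right)} = -10$
$\sqrt{E{\left(T,299 \right)} - 384062} = \sqrt{-10 - 384062} = \sqrt{-384072} = 2 i \sqrt{96018}$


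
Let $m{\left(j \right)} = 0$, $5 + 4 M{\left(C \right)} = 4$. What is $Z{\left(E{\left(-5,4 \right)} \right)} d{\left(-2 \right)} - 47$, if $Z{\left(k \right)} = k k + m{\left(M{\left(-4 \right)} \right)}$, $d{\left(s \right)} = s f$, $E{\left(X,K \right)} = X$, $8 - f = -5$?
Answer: $-697$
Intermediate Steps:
$f = 13$ ($f = 8 - -5 = 8 + 5 = 13$)
$M{\left(C \right)} = - \frac{1}{4}$ ($M{\left(C \right)} = - \frac{5}{4} + \frac{1}{4} \cdot 4 = - \frac{5}{4} + 1 = - \frac{1}{4}$)
$d{\left(s \right)} = 13 s$ ($d{\left(s \right)} = s 13 = 13 s$)
$Z{\left(k \right)} = k^{2}$ ($Z{\left(k \right)} = k k + 0 = k^{2} + 0 = k^{2}$)
$Z{\left(E{\left(-5,4 \right)} \right)} d{\left(-2 \right)} - 47 = \left(-5\right)^{2} \cdot 13 \left(-2\right) - 47 = 25 \left(-26\right) - 47 = -650 - 47 = -697$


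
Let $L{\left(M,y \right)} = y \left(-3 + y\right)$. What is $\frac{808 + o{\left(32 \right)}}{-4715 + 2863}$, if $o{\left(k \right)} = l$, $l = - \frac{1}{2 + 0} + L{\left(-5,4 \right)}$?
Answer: $- \frac{1623}{3704} \approx -0.43817$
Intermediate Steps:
$l = \frac{7}{2}$ ($l = - \frac{1}{2 + 0} + 4 \left(-3 + 4\right) = - \frac{1}{2} + 4 \cdot 1 = \left(-1\right) \frac{1}{2} + 4 = - \frac{1}{2} + 4 = \frac{7}{2} \approx 3.5$)
$o{\left(k \right)} = \frac{7}{2}$
$\frac{808 + o{\left(32 \right)}}{-4715 + 2863} = \frac{808 + \frac{7}{2}}{-4715 + 2863} = \frac{1623}{2 \left(-1852\right)} = \frac{1623}{2} \left(- \frac{1}{1852}\right) = - \frac{1623}{3704}$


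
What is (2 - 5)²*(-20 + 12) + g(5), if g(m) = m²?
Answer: -47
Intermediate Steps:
(2 - 5)²*(-20 + 12) + g(5) = (2 - 5)²*(-20 + 12) + 5² = (-3)²*(-8) + 25 = 9*(-8) + 25 = -72 + 25 = -47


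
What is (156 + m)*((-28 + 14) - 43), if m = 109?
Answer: -15105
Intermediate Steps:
(156 + m)*((-28 + 14) - 43) = (156 + 109)*((-28 + 14) - 43) = 265*(-14 - 43) = 265*(-57) = -15105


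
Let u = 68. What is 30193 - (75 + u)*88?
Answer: 17609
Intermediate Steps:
30193 - (75 + u)*88 = 30193 - (75 + 68)*88 = 30193 - 143*88 = 30193 - 1*12584 = 30193 - 12584 = 17609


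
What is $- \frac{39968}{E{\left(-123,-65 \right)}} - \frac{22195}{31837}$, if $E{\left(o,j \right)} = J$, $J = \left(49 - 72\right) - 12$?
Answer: $\frac{1271684391}{1114295} \approx 1141.2$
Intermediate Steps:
$J = -35$ ($J = -23 - 12 = -35$)
$E{\left(o,j \right)} = -35$
$- \frac{39968}{E{\left(-123,-65 \right)}} - \frac{22195}{31837} = - \frac{39968}{-35} - \frac{22195}{31837} = \left(-39968\right) \left(- \frac{1}{35}\right) - \frac{22195}{31837} = \frac{39968}{35} - \frac{22195}{31837} = \frac{1271684391}{1114295}$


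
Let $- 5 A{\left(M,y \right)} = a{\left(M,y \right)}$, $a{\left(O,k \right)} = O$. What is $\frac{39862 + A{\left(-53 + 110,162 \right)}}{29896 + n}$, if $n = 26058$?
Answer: $\frac{199253}{279770} \approx 0.7122$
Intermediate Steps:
$A{\left(M,y \right)} = - \frac{M}{5}$
$\frac{39862 + A{\left(-53 + 110,162 \right)}}{29896 + n} = \frac{39862 - \frac{-53 + 110}{5}}{29896 + 26058} = \frac{39862 - \frac{57}{5}}{55954} = \left(39862 - \frac{57}{5}\right) \frac{1}{55954} = \frac{199253}{5} \cdot \frac{1}{55954} = \frac{199253}{279770}$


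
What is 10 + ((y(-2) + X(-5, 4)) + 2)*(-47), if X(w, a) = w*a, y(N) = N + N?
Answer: 1044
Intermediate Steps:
y(N) = 2*N
X(w, a) = a*w
10 + ((y(-2) + X(-5, 4)) + 2)*(-47) = 10 + ((2*(-2) + 4*(-5)) + 2)*(-47) = 10 + ((-4 - 20) + 2)*(-47) = 10 + (-24 + 2)*(-47) = 10 - 22*(-47) = 10 + 1034 = 1044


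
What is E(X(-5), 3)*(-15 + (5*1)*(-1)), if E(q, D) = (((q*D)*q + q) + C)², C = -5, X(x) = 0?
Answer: -500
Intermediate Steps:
E(q, D) = (-5 + q + D*q²)² (E(q, D) = (((q*D)*q + q) - 5)² = (((D*q)*q + q) - 5)² = ((D*q² + q) - 5)² = ((q + D*q²) - 5)² = (-5 + q + D*q²)²)
E(X(-5), 3)*(-15 + (5*1)*(-1)) = (-5 + 0 + 3*0²)²*(-15 + (5*1)*(-1)) = (-5 + 0 + 3*0)²*(-15 + 5*(-1)) = (-5 + 0 + 0)²*(-15 - 5) = (-5)²*(-20) = 25*(-20) = -500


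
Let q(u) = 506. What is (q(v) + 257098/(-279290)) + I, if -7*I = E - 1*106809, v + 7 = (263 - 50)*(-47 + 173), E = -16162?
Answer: 17666008042/977515 ≈ 18072.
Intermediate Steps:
v = 26831 (v = -7 + (263 - 50)*(-47 + 173) = -7 + 213*126 = -7 + 26838 = 26831)
I = 122971/7 (I = -(-16162 - 1*106809)/7 = -(-16162 - 106809)/7 = -⅐*(-122971) = 122971/7 ≈ 17567.)
(q(v) + 257098/(-279290)) + I = (506 + 257098/(-279290)) + 122971/7 = (506 + 257098*(-1/279290)) + 122971/7 = (506 - 128549/139645) + 122971/7 = 70531821/139645 + 122971/7 = 17666008042/977515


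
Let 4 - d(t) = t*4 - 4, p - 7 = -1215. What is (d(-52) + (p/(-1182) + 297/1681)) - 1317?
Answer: -1092620720/993471 ≈ -1099.8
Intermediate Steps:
p = -1208 (p = 7 - 1215 = -1208)
d(t) = 8 - 4*t (d(t) = 4 - (t*4 - 4) = 4 - (4*t - 4) = 4 - (-4 + 4*t) = 4 + (4 - 4*t) = 8 - 4*t)
(d(-52) + (p/(-1182) + 297/1681)) - 1317 = ((8 - 4*(-52)) + (-1208/(-1182) + 297/1681)) - 1317 = ((8 + 208) + (-1208*(-1/1182) + 297*(1/1681))) - 1317 = (216 + (604/591 + 297/1681)) - 1317 = (216 + 1190851/993471) - 1317 = 215780587/993471 - 1317 = -1092620720/993471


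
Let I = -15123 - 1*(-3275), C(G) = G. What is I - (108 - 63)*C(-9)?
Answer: -11443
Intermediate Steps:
I = -11848 (I = -15123 + 3275 = -11848)
I - (108 - 63)*C(-9) = -11848 - (108 - 63)*(-9) = -11848 - 45*(-9) = -11848 - 1*(-405) = -11848 + 405 = -11443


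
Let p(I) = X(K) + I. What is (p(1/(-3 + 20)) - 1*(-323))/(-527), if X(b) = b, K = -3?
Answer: -5441/8959 ≈ -0.60732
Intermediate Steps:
p(I) = -3 + I
(p(1/(-3 + 20)) - 1*(-323))/(-527) = ((-3 + 1/(-3 + 20)) - 1*(-323))/(-527) = ((-3 + 1/17) + 323)*(-1/527) = (-50/17 + 323)*(-1/527) = (5441/17)*(-1/527) = -5441/8959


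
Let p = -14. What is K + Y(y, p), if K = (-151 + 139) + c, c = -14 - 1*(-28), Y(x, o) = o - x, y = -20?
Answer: 8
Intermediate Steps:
c = 14 (c = -14 + 28 = 14)
K = 2 (K = (-151 + 139) + 14 = -12 + 14 = 2)
K + Y(y, p) = 2 + (-14 - 1*(-20)) = 2 + (-14 + 20) = 2 + 6 = 8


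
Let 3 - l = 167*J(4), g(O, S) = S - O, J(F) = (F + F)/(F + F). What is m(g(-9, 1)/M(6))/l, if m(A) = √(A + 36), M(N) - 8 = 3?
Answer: -√4466/1804 ≈ -0.037044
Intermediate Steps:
J(F) = 1 (J(F) = (2*F)/((2*F)) = (2*F)*(1/(2*F)) = 1)
M(N) = 11 (M(N) = 8 + 3 = 11)
l = -164 (l = 3 - 167 = -164)
m(A) = √(36 + A)
m(g(-9, 1)/M(6))/l = √(36 + (1 - 1*(-9))/11)/(-164) = √(36 + (1 + 9)*(1/11))*(-1/164) = √(36 + 10*(1/11))*(-1/164) = √(36 + 10/11)*(-1/164) = √(406/11)*(-1/164) = (√4466/11)*(-1/164) = -√4466/1804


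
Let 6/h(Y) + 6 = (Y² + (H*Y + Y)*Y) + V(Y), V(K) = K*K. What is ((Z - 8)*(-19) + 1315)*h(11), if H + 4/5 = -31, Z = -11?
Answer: -8380/2909 ≈ -2.8807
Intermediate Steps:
H = -159/5 (H = -⅘ - 31 = -159/5 ≈ -31.800)
V(K) = K²
h(Y) = 6/(-6 - 144*Y²/5) (h(Y) = 6/(-6 + ((Y² + (-159*Y/5 + Y)*Y) + Y²)) = 6/(-6 + ((Y² + (-154*Y/5)*Y) + Y²)) = 6/(-6 + ((Y² - 154*Y²/5) + Y²)) = 6/(-6 + (-149*Y²/5 + Y²)) = 6/(-6 - 144*Y²/5))
((Z - 8)*(-19) + 1315)*h(11) = ((-11 - 8)*(-19) + 1315)*(5/(-5 - 24*11²)) = (-19*(-19) + 1315)*(5/(-5 - 24*121)) = (361 + 1315)*(5/(-5 - 2904)) = 1676*(5/(-2909)) = 1676*(5*(-1/2909)) = 1676*(-5/2909) = -8380/2909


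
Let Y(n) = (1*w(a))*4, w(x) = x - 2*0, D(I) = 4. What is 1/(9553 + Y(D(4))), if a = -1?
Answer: 1/9549 ≈ 0.00010472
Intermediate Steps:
w(x) = x (w(x) = x + 0 = x)
Y(n) = -4 (Y(n) = (1*(-1))*4 = -1*4 = -4)
1/(9553 + Y(D(4))) = 1/(9553 - 4) = 1/9549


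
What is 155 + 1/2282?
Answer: 353711/2282 ≈ 155.00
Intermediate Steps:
155 + 1/2282 = 353711/2282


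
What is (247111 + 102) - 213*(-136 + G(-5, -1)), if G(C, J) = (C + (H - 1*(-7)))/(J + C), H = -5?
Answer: 552149/2 ≈ 2.7607e+5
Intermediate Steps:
G(C, J) = (2 + C)/(C + J) (G(C, J) = (C + (-5 - 1*(-7)))/(J + C) = (C + (-5 + 7))/(C + J) = (C + 2)/(C + J) = (2 + C)/(C + J))
(247111 + 102) - 213*(-136 + G(-5, -1)) = (247111 + 102) - 213*(-136 + (2 - 5)/(-5 - 1)) = 247213 - 213*(-136 - 3/(-6)) = 247213 - 213*(-136 - ⅙*(-3)) = 247213 - 213*(-136 + ½) = 247213 - 213*(-271/2) = 247213 + 57723/2 = 552149/2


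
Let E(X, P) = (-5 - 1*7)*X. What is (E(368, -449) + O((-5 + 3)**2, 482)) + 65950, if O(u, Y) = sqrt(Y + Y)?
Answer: 61534 + 2*sqrt(241) ≈ 61565.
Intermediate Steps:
E(X, P) = -12*X (E(X, P) = (-5 - 7)*X = -12*X)
O(u, Y) = sqrt(2)*sqrt(Y) (O(u, Y) = sqrt(2*Y) = sqrt(2)*sqrt(Y))
(E(368, -449) + O((-5 + 3)**2, 482)) + 65950 = (-12*368 + sqrt(2)*sqrt(482)) + 65950 = (-4416 + 2*sqrt(241)) + 65950 = 61534 + 2*sqrt(241)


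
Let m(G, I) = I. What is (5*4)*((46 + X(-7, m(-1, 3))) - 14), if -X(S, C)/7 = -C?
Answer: 1060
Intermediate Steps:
X(S, C) = 7*C (X(S, C) = -(-7)*C = 7*C)
(5*4)*((46 + X(-7, m(-1, 3))) - 14) = (5*4)*((46 + 7*3) - 14) = 20*((46 + 21) - 14) = 20*(67 - 14) = 20*53 = 1060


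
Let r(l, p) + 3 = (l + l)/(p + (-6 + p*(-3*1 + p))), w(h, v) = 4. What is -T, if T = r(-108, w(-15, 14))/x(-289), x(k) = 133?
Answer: 111/133 ≈ 0.83459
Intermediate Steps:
r(l, p) = -3 + 2*l/(-6 + p + p*(-3 + p)) (r(l, p) = -3 + (l + l)/(p + (-6 + p*(-3*1 + p))) = -3 + (2*l)/(p + (-6 + p*(-3 + p))) = -3 + (2*l)/(-6 + p + p*(-3 + p)) = -3 + 2*l/(-6 + p + p*(-3 + p)))
T = -111/133 (T = ((-18 - 6*4 - 2*(-108) + 3*4**2)/(6 - 1*4**2 + 2*4))/133 = ((-18 - 24 + 216 + 3*16)/(6 - 1*16 + 8))*(1/133) = ((-18 - 24 + 216 + 48)/(6 - 16 + 8))*(1/133) = (222/(-2))*(1/133) = -1/2*222*(1/133) = -111*1/133 = -111/133 ≈ -0.83459)
-T = -1*(-111/133) = 111/133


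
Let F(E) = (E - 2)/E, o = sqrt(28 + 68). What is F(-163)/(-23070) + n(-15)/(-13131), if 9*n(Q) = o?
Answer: -11/250694 - 4*sqrt(6)/118179 ≈ -0.00012679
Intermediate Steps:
o = 4*sqrt(6) (o = sqrt(96) = 4*sqrt(6) ≈ 9.7980)
n(Q) = 4*sqrt(6)/9 (n(Q) = (4*sqrt(6))/9 = 4*sqrt(6)/9)
F(E) = (-2 + E)/E
F(-163)/(-23070) + n(-15)/(-13131) = ((-2 - 163)/(-163))/(-23070) + (4*sqrt(6)/9)/(-13131) = -1/163*(-165)*(-1/23070) + (4*sqrt(6)/9)*(-1/13131) = (165/163)*(-1/23070) - 4*sqrt(6)/118179 = -11/250694 - 4*sqrt(6)/118179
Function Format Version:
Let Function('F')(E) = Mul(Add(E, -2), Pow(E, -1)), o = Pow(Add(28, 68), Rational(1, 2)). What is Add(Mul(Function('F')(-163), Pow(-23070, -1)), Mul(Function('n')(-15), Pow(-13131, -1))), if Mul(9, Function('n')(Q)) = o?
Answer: Add(Rational(-11, 250694), Mul(Rational(-4, 118179), Pow(6, Rational(1, 2)))) ≈ -0.00012679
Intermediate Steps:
o = Mul(4, Pow(6, Rational(1, 2))) (o = Pow(96, Rational(1, 2)) = Mul(4, Pow(6, Rational(1, 2))) ≈ 9.7980)
Function('n')(Q) = Mul(Rational(4, 9), Pow(6, Rational(1, 2))) (Function('n')(Q) = Mul(Rational(1, 9), Mul(4, Pow(6, Rational(1, 2)))) = Mul(Rational(4, 9), Pow(6, Rational(1, 2))))
Function('F')(E) = Mul(Pow(E, -1), Add(-2, E)) (Function('F')(E) = Mul(Add(-2, E), Pow(E, -1)) = Mul(Pow(E, -1), Add(-2, E)))
Add(Mul(Function('F')(-163), Pow(-23070, -1)), Mul(Function('n')(-15), Pow(-13131, -1))) = Add(Mul(Mul(Pow(-163, -1), Add(-2, -163)), Pow(-23070, -1)), Mul(Mul(Rational(4, 9), Pow(6, Rational(1, 2))), Pow(-13131, -1))) = Add(Mul(Mul(Rational(-1, 163), -165), Rational(-1, 23070)), Mul(Mul(Rational(4, 9), Pow(6, Rational(1, 2))), Rational(-1, 13131))) = Add(Mul(Rational(165, 163), Rational(-1, 23070)), Mul(Rational(-4, 118179), Pow(6, Rational(1, 2)))) = Add(Rational(-11, 250694), Mul(Rational(-4, 118179), Pow(6, Rational(1, 2))))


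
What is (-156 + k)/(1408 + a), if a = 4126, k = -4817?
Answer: -4973/5534 ≈ -0.89863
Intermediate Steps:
(-156 + k)/(1408 + a) = (-156 - 4817)/(1408 + 4126) = -4973/5534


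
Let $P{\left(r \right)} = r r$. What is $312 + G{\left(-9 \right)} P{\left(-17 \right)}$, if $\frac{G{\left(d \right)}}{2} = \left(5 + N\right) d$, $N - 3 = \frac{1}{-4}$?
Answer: $- \frac{80007}{2} \approx -40004.0$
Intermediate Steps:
$N = \frac{11}{4}$ ($N = 3 + \frac{1}{-4} = 3 - \frac{1}{4} = \frac{11}{4} \approx 2.75$)
$P{\left(r \right)} = r^{2}$
$G{\left(d \right)} = \frac{31 d}{2}$ ($G{\left(d \right)} = 2 \left(5 + \frac{11}{4}\right) d = 2 \frac{31 d}{4} = \frac{31 d}{2}$)
$312 + G{\left(-9 \right)} P{\left(-17 \right)} = 312 + \frac{31}{2} \left(-9\right) \left(-17\right)^{2} = 312 - \frac{80631}{2} = - \frac{80007}{2}$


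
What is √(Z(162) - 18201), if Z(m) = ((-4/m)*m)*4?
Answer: I*√18217 ≈ 134.97*I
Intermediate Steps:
Z(m) = -16 (Z(m) = -4*4 = -16)
√(Z(162) - 18201) = √(-16 - 18201) = √(-18217) = I*√18217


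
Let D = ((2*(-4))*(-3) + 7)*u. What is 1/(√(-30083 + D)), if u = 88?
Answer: -I*√27355/27355 ≈ -0.0060462*I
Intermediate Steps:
D = 2728 (D = ((2*(-4))*(-3) + 7)*88 = (-8*(-3) + 7)*88 = (24 + 7)*88 = 31*88 = 2728)
1/(√(-30083 + D)) = 1/(√(-30083 + 2728)) = 1/(√(-27355)) = 1/(I*√27355) = -I*√27355/27355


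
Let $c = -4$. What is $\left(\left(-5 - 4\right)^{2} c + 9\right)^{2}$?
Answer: $99225$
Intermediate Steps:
$\left(\left(-5 - 4\right)^{2} c + 9\right)^{2} = \left(\left(-5 - 4\right)^{2} \left(-4\right) + 9\right)^{2} = \left(\left(-9\right)^{2} \left(-4\right) + 9\right)^{2} = \left(81 \left(-4\right) + 9\right)^{2} = \left(-324 + 9\right)^{2} = \left(-315\right)^{2} = 99225$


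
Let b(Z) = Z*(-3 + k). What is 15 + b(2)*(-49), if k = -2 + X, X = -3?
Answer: 799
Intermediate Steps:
k = -5 (k = -2 - 3 = -5)
b(Z) = -8*Z (b(Z) = Z*(-3 - 5) = Z*(-8) = -8*Z)
15 + b(2)*(-49) = 15 - 8*2*(-49) = 15 - 16*(-49) = 15 + 784 = 799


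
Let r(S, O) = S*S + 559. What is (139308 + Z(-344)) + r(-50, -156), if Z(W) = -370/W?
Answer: 24487309/172 ≈ 1.4237e+5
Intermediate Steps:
r(S, O) = 559 + S**2 (r(S, O) = S**2 + 559 = 559 + S**2)
(139308 + Z(-344)) + r(-50, -156) = (139308 - 370/(-344)) + (559 + (-50)**2) = (139308 - 370*(-1/344)) + (559 + 2500) = (139308 + 185/172) + 3059 = 23961161/172 + 3059 = 24487309/172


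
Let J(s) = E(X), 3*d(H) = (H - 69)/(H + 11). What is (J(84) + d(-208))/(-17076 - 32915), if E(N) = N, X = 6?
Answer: -3823/29544681 ≈ -0.00012940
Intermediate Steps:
d(H) = (-69 + H)/(3*(11 + H)) (d(H) = ((H - 69)/(H + 11))/3 = ((-69 + H)/(11 + H))/3 = (-69 + H)/(3*(11 + H)))
J(s) = 6
(J(84) + d(-208))/(-17076 - 32915) = (6 + (-69 - 208)/(3*(11 - 208)))/(-17076 - 32915) = (6 + (1/3)*(-277)/(-197))/(-49991) = (6 + (1/3)*(-1/197)*(-277))*(-1/49991) = (6 + 277/591)*(-1/49991) = (3823/591)*(-1/49991) = -3823/29544681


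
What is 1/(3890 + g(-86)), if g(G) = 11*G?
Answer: 1/2944 ≈ 0.00033967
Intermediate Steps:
1/(3890 + g(-86)) = 1/(3890 + 11*(-86)) = 1/(3890 - 946) = 1/2944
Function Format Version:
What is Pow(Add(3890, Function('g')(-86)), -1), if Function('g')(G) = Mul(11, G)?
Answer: Rational(1, 2944) ≈ 0.00033967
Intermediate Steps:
Pow(Add(3890, Function('g')(-86)), -1) = Pow(Add(3890, Mul(11, -86)), -1) = Pow(Add(3890, -946), -1) = Pow(2944, -1) = Rational(1, 2944)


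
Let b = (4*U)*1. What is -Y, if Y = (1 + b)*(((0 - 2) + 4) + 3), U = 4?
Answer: -85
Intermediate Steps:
b = 16 (b = (4*4)*1 = 16*1 = 16)
Y = 85 (Y = (1 + 16)*(((0 - 2) + 4) + 3) = 17*((-2 + 4) + 3) = 17*(2 + 3) = 17*5 = 85)
-Y = -1*85 = -85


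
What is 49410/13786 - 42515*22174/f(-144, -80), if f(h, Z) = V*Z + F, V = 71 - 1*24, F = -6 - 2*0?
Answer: 53264872580/212779 ≈ 2.5033e+5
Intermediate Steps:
F = -6 (F = -6 + 0 = -6)
V = 47 (V = 71 - 24 = 47)
f(h, Z) = -6 + 47*Z (f(h, Z) = 47*Z - 6 = -6 + 47*Z)
49410/13786 - 42515*22174/f(-144, -80) = 49410/13786 - 42515*22174/(-6 + 47*(-80)) = 49410*(1/13786) - 42515*22174/(-6 - 3760) = 405/113 - 42515/((-3766*1/22174)) = 405/113 - 42515/(-1883/11087) = 405/113 - 42515*(-11087/1883) = 405/113 + 471363805/1883 = 53264872580/212779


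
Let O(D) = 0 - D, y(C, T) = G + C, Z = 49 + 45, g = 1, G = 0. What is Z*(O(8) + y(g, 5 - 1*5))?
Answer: -658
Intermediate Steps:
Z = 94
y(C, T) = C (y(C, T) = 0 + C = C)
O(D) = -D
Z*(O(8) + y(g, 5 - 1*5)) = 94*(-1*8 + 1) = 94*(-8 + 1) = 94*(-7) = -658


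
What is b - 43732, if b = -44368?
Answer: -88100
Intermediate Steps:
b - 43732 = -44368 - 43732 = -88100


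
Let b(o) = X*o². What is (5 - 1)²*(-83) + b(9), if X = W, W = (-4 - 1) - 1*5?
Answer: -2138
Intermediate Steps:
W = -10 (W = -5 - 5 = -10)
X = -10
b(o) = -10*o²
(5 - 1)²*(-83) + b(9) = (5 - 1)²*(-83) - 10*9² = 4²*(-83) - 10*81 = 16*(-83) - 810 = -1328 - 810 = -2138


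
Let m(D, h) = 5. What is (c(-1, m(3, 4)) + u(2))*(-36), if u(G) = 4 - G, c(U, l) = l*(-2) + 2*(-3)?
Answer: 504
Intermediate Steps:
c(U, l) = -6 - 2*l (c(U, l) = -2*l - 6 = -6 - 2*l)
(c(-1, m(3, 4)) + u(2))*(-36) = ((-6 - 2*5) + (4 - 1*2))*(-36) = ((-6 - 10) + (4 - 2))*(-36) = (-16 + 2)*(-36) = -14*(-36) = 504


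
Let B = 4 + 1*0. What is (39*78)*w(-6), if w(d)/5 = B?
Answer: 60840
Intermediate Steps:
B = 4 (B = 4 + 0 = 4)
w(d) = 20 (w(d) = 5*4 = 20)
(39*78)*w(-6) = (39*78)*20 = 3042*20 = 60840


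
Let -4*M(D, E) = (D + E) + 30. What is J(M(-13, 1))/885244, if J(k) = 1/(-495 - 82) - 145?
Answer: -41833/255392894 ≈ -0.00016380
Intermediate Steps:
M(D, E) = -15/2 - D/4 - E/4 (M(D, E) = -((D + E) + 30)/4 = -(30 + D + E)/4 = -15/2 - D/4 - E/4)
J(k) = -83666/577 (J(k) = 1/(-577) - 145 = -1/577 - 145 = -83666/577)
J(M(-13, 1))/885244 = -83666/577/885244 = -83666/577*1/885244 = -41833/255392894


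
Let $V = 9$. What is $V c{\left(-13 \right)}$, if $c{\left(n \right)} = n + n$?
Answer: $-234$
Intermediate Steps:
$c{\left(n \right)} = 2 n$
$V c{\left(-13 \right)} = 9 \cdot 2 \left(-13\right) = 9 \left(-26\right) = -234$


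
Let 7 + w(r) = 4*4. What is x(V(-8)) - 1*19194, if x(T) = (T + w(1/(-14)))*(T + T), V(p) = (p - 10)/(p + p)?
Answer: -613479/32 ≈ -19171.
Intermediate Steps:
w(r) = 9 (w(r) = -7 + 4*4 = -7 + 16 = 9)
V(p) = (-10 + p)/(2*p) (V(p) = (-10 + p)/((2*p)) = (-10 + p)*(1/(2*p)) = (-10 + p)/(2*p))
x(T) = 2*T*(9 + T) (x(T) = (T + 9)*(T + T) = (9 + T)*(2*T) = 2*T*(9 + T))
x(V(-8)) - 1*19194 = 2*((½)*(-10 - 8)/(-8))*(9 + (½)*(-10 - 8)/(-8)) - 1*19194 = 2*((½)*(-⅛)*(-18))*(9 + (½)*(-⅛)*(-18)) - 19194 = 2*(9/8)*(9 + 9/8) - 19194 = 2*(9/8)*(81/8) - 19194 = 729/32 - 19194 = -613479/32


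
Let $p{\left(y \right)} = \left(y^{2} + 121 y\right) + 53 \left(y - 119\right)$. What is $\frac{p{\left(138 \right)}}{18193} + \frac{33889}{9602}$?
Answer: $\frac{969406475}{174689186} \approx 5.5493$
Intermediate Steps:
$p{\left(y \right)} = -6307 + y^{2} + 174 y$ ($p{\left(y \right)} = \left(y^{2} + 121 y\right) + 53 \left(-119 + y\right) = \left(y^{2} + 121 y\right) + \left(-6307 + 53 y\right) = -6307 + y^{2} + 174 y$)
$\frac{p{\left(138 \right)}}{18193} + \frac{33889}{9602} = \frac{-6307 + 138^{2} + 174 \cdot 138}{18193} + \frac{33889}{9602} = \left(-6307 + 19044 + 24012\right) \frac{1}{18193} + 33889 \cdot \frac{1}{9602} = 36749 \cdot \frac{1}{18193} + \frac{33889}{9602} = \frac{36749}{18193} + \frac{33889}{9602} = \frac{969406475}{174689186}$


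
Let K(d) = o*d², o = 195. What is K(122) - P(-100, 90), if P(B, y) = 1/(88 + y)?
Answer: 516623639/178 ≈ 2.9024e+6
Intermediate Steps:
K(d) = 195*d²
K(122) - P(-100, 90) = 195*122² - 1/(88 + 90) = 195*14884 - 1/178 = 2902380 - 1*1/178 = 2902380 - 1/178 = 516623639/178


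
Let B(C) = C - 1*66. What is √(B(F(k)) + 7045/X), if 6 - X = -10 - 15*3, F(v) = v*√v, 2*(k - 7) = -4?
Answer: √(184159 + 18605*√5)/61 ≈ 7.7892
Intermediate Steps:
k = 5 (k = 7 + (½)*(-4) = 7 - 2 = 5)
F(v) = v^(3/2)
X = 61 (X = 6 - (-10 - 15*3) = 6 - (-10 - 45) = 6 - 1*(-55) = 6 + 55 = 61)
B(C) = -66 + C (B(C) = C - 66 = -66 + C)
√(B(F(k)) + 7045/X) = √((-66 + 5^(3/2)) + 7045/61) = √((-66 + 5*√5) + 7045*(1/61)) = √((-66 + 5*√5) + 7045/61) = √(3019/61 + 5*√5)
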